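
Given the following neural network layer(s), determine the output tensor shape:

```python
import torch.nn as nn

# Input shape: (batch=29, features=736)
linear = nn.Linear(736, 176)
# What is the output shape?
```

Input: (29, 736) -> Output: (29, 176)

Answer: (29, 176)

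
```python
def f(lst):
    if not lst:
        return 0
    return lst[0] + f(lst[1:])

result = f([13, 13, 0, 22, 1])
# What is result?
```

13 + 13 + 0 + 22 + 1 + 0 = 49

Answer: 49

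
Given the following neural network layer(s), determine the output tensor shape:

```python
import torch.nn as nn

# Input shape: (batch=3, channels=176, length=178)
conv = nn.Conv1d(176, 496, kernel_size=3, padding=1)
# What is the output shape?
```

Input: (3, 176, 178) -> Output: (3, 496, 178)

Answer: (3, 496, 178)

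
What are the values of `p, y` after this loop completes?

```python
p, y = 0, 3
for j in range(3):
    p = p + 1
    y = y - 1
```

p goes 0→3, y goes 3→0
`p, y` takes the values: (0, 3) → (1, 3) → (1, 2) → (2, 2) → (2, 1) → (3, 1) → (3, 0)

Answer: 3, 0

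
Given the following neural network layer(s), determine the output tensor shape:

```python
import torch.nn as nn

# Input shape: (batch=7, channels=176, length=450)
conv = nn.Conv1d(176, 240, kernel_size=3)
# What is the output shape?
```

Input: (7, 176, 450) -> Output: (7, 240, 448)

Answer: (7, 240, 448)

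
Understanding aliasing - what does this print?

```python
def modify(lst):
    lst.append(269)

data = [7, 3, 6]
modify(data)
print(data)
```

Key concept: function modifies passed list.
Step by step:
`data = [7, 3, 6]` → data = [7, 3, 6]
`modify(data)` → data = [7, 3, 6, 269]
`print(data)` → prints [7, 3, 6, 269]

Answer: [7, 3, 6, 269]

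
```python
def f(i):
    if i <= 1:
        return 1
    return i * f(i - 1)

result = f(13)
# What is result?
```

f(13) = 13 * 12 * 11 * 10 * 9 * 8 * 7 * 6 * 5 * 4 * 3 * 2 * 1 = 6227020800

Answer: 6227020800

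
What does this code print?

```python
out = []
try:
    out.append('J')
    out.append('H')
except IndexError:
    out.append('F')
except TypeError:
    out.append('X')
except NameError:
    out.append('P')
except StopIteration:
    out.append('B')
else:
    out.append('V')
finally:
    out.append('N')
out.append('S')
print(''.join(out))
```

Execution trace: 'J' (try body) → 'H' (try body, no exception) → 'V' (else) → 'N' (finally) → 'S' (after the try/except). Output: JHVNS

Answer: JHVNS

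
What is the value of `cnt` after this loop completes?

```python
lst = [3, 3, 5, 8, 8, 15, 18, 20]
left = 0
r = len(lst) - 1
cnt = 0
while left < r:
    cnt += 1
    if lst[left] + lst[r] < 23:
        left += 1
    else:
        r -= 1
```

Steps to find pair summing to 23
`cnt` takes the values: 0 → 1 → 2 → 3 → 4 → 5 → 6 → 7

Answer: 7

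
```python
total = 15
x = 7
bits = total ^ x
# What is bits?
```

Trace:
`total = 15` → total = 15
`x = 7` → x = 7
`bits = total ^ x` → bits = 8
So bits = 8

Answer: 8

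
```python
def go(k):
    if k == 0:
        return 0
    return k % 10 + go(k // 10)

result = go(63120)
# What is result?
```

Sum of digits of 63120: 0 + 2 + 1 + 3 + 6 = 12

Answer: 12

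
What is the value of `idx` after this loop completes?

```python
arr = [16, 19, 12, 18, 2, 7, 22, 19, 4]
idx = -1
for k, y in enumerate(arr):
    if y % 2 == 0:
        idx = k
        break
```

First even number index in [16, 19, 12, 18, 2, 7, 22, 19, 4]
`idx` takes the values: -1 → 0

Answer: 0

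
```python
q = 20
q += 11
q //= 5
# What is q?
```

Trace:
`q = 20` → q = 20
`q += 11` → q = 31
`q //= 5` → q = 6
So q = 6

Answer: 6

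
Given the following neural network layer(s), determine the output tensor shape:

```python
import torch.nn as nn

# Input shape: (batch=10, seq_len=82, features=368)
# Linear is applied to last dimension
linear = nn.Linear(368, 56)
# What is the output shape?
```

Input: (10, 82, 368) -> Output: (10, 82, 56)

Answer: (10, 82, 56)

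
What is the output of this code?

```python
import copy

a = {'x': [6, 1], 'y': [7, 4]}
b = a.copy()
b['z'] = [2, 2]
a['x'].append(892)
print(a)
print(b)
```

Key concept: shallow copy of dict with mutable values.
Step by step:
`a = {'x': [6, 1], 'y': [7, 4]}` → a = {'x': [6, 1], 'y': [7, 4]}
`b = a.copy()` → b = {'x': [6, 1], 'y': [7, 4]}
`b['z'] = [2, 2]` → b = {'x': [6, 1], 'y': [7, 4], 'z': [2, 2]}
`a['x'].append(892)` → a = {'x': [6, 1, 892], 'y': [7, 4]}; b = {'x': [6, 1, 892], 'y': [7, 4], 'z': [2, 2]}
`print(a)` → prints {'x': [6, 1, 892], 'y': [7, 4]}
`print(b)` → prints {'x': [6, 1, 892], 'y': [7, 4], 'z': [2, 2]}

Answer:
{'x': [6, 1, 892], 'y': [7, 4]}
{'x': [6, 1, 892], 'y': [7, 4], 'z': [2, 2]}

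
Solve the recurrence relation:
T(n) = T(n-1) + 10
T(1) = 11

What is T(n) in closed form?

Unrolling: T(n) = T(1) + 10·(n-1) = 11 + 10(n-1) = 10n + 1.

Answer: T(n) = 10n + 1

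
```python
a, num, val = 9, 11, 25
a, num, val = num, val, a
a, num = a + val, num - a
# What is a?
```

Trace:
`a, num, val = 9, 11, 25` → a = 9; num = 11; val = 25
`a, num, val = num, val, a` → a = 11; num = 25; val = 9
`a, num = a + val, num - a` → a = 20; num = 14
So a = 20

Answer: 20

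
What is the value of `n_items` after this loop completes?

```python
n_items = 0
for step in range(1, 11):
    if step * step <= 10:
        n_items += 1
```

Count numbers where step² ≤ 10
`n_items` takes the values: 0 → 1 → 2 → 3

Answer: 3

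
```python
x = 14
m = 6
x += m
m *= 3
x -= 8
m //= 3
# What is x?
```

Trace:
`x = 14` → x = 14
`m = 6` → m = 6
`x += m` → x = 20
`m *= 3` → m = 18
`x -= 8` → x = 12
`m //= 3` → m = 6
So x = 12

Answer: 12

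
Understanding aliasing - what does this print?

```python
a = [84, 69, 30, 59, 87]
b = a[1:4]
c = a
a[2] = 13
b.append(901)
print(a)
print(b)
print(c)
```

Key concept: slice vs alias.
Step by step:
`a = [84, 69, 30, 59, 87]` → a = [84, 69, 30, 59, 87]
`b = a[1:4]` → b = [69, 30, 59]
`c = a` → c = [84, 69, 30, 59, 87] (same object as a)
`a[2] = 13` → a = [84, 69, 13, 59, 87] (same object as c); c = [84, 69, 13, 59, 87] (same object as a)
`b.append(901)` → b = [69, 30, 59, 901]
`print(a)` → prints [84, 69, 13, 59, 87]
`print(b)` → prints [69, 30, 59, 901]
`print(c)` → prints [84, 69, 13, 59, 87]

Answer:
[84, 69, 13, 59, 87]
[69, 30, 59, 901]
[84, 69, 13, 59, 87]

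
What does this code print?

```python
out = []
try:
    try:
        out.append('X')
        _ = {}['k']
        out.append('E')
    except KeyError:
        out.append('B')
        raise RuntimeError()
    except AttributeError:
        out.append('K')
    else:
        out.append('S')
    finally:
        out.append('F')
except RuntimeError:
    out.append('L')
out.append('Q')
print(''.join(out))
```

Execution trace: 'X' (inner try body) → 'B' (inner except KeyError) → 'F' (inner finally) → 'L' (outer except RuntimeError) → 'Q' (after the try/except). Output: XBFLQ

Answer: XBFLQ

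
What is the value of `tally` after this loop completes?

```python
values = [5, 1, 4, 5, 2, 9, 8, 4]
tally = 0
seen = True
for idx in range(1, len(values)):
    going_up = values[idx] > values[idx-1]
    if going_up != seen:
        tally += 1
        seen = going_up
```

Count direction changes in [5, 1, 4, 5, 2, 9, 8, 4]
`tally` takes the values: 0 → 1 → 2 → 3 → 4 → 5

Answer: 5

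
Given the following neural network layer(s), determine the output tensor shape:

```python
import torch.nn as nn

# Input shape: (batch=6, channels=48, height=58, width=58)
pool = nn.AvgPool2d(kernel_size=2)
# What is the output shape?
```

Input: (6, 48, 58, 58) -> Output: (6, 48, 29, 29)

Answer: (6, 48, 29, 29)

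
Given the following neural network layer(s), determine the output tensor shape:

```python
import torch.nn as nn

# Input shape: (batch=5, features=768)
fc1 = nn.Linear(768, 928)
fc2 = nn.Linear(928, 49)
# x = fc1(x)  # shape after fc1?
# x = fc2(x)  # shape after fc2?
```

Input: (5, 768) -> after fc1: (5, 928) -> Output: (5, 49)

Answer: (5, 49)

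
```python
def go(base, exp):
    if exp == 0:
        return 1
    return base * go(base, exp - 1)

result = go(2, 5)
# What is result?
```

go(2, 5) = 2 * 2 * 2 * 2 * 2 = 32

Answer: 32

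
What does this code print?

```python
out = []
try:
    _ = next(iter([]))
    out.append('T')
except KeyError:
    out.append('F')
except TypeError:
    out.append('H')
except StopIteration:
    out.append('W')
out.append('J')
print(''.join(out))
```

Execution trace: 'W' (except StopIteration) → 'J' (after the try/except). Output: WJ

Answer: WJ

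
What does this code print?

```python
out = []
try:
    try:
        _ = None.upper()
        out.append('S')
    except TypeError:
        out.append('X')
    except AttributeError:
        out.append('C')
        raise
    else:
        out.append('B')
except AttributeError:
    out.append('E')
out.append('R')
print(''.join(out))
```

Execution trace: 'C' (inner except AttributeError) → 'E' (outer except AttributeError) → 'R' (after the try/except). Output: CER

Answer: CER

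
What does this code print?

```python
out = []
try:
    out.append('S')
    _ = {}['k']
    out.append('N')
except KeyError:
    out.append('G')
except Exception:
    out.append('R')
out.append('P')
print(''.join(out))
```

Execution trace: 'S' (try body) → 'G' (except KeyError) → 'P' (after the try/except). Output: SGP

Answer: SGP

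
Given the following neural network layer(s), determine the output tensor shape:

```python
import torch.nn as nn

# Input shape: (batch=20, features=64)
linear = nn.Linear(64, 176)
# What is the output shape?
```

Input: (20, 64) -> Output: (20, 176)

Answer: (20, 176)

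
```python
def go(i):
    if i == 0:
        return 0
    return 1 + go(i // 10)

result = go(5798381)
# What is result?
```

Count of digits of 5798381: 7

Answer: 7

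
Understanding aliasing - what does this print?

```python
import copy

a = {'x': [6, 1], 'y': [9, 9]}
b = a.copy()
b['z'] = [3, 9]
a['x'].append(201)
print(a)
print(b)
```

Key concept: shallow copy of dict with mutable values.
Step by step:
`a = {'x': [6, 1], 'y': [9, 9]}` → a = {'x': [6, 1], 'y': [9, 9]}
`b = a.copy()` → b = {'x': [6, 1], 'y': [9, 9]}
`b['z'] = [3, 9]` → b = {'x': [6, 1], 'y': [9, 9], 'z': [3, 9]}
`a['x'].append(201)` → a = {'x': [6, 1, 201], 'y': [9, 9]}; b = {'x': [6, 1, 201], 'y': [9, 9], 'z': [3, 9]}
`print(a)` → prints {'x': [6, 1, 201], 'y': [9, 9]}
`print(b)` → prints {'x': [6, 1, 201], 'y': [9, 9], 'z': [3, 9]}

Answer:
{'x': [6, 1, 201], 'y': [9, 9]}
{'x': [6, 1, 201], 'y': [9, 9], 'z': [3, 9]}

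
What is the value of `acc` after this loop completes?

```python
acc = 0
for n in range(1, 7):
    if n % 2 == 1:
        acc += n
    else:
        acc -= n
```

Add odd, subtract even
`acc` takes the values: 0 → 1 → -1 → 2 → -2 → 3 → -3

Answer: -3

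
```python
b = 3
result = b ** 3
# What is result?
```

Trace:
`b = 3` → b = 3
`result = b ** 3` → result = 27
So result = 27

Answer: 27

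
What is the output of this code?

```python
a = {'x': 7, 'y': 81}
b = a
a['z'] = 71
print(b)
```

Key concept: dict aliasing.
Step by step:
`a = {'x': 7, 'y': 81}` → a = {'x': 7, 'y': 81}
`b = a` → b = {'x': 7, 'y': 81} (same object as a)
`a['z'] = 71` → a = {'x': 7, 'y': 81, 'z': 71} (same object as b); b = {'x': 7, 'y': 81, 'z': 71} (same object as a)
`print(b)` → prints {'x': 7, 'y': 81, 'z': 71}

Answer: {'x': 7, 'y': 81, 'z': 71}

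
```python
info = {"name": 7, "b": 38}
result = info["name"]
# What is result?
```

Trace:
`info = {"name": 7, "b": 38}` → info = {'name': 7, 'b': 38}
`result = info["name"]` → result = 7
So result = 7

Answer: 7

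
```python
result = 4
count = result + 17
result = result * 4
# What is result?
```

Trace:
`result = 4` → result = 4
`count = result + 17` → count = 21
`result = result * 4` → result = 16
So result = 16

Answer: 16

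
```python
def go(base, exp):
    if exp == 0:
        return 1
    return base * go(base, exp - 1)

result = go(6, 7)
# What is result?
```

go(6, 7) = 6 * 6 * 6 * 6 * 6 * 6 * 6 = 279936

Answer: 279936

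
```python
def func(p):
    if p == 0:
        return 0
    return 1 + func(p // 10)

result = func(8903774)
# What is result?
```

Count of digits of 8903774: 7

Answer: 7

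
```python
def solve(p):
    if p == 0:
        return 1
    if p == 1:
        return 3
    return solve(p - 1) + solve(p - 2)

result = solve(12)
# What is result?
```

Build up from base cases: solve(0)=1, solve(1)=3, solve(2)=4, solve(3)=7, solve(4)=11, solve(5)=18, solve(6)=29, ..., solve(12)=521

Answer: 521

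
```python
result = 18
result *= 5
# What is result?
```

Trace:
`result = 18` → result = 18
`result *= 5` → result = 90
So result = 90

Answer: 90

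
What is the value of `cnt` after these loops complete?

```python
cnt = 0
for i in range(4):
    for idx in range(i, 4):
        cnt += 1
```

Upper triangle: 4 + 3 + ... + 1
`cnt` takes the values: 0 → 1 → 2 → 3 → 4 → 5 → 6 → 7 → 8 → 9 → 10

Answer: 10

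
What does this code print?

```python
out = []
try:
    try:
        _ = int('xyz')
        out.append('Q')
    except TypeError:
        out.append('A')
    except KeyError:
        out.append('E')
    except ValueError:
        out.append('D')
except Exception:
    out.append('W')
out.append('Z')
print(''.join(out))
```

Execution trace: 'D' (inner except ValueError) → 'Z' (after the try/except). Output: DZ

Answer: DZ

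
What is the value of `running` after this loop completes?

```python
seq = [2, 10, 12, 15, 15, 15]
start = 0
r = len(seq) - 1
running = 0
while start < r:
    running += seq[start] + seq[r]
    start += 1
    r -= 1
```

Sum of pairs from ends
`running` takes the values: 0 → 17 → 42 → 69

Answer: 69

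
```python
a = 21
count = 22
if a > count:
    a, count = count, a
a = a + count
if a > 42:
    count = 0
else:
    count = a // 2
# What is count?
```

Trace:
`a = 21` → a = 21
`count = 22` → count = 22
`if a > count: ...` → a > count is False → no variable changes
`a = a + count` → a = 43
`if a > 42: ...` → a > 42 is True → count = 0
So count = 0

Answer: 0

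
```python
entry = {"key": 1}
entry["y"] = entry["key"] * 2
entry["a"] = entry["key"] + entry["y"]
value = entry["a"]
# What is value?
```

Trace:
`entry = {"key": 1}` → entry = {'key': 1}
`entry["y"] = entry["key"] * 2` → entry = {'key': 1, 'y': 2}
`entry["a"] = entry["key"] + entry["y"]` → entry = {'key': 1, 'y': 2, 'a': 3}
`value = entry["a"]` → value = 3
So value = 3

Answer: 3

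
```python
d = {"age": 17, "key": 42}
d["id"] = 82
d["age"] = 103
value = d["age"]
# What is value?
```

Trace:
`d = {"age": 17, "key": 42}` → d = {'age': 17, 'key': 42}
`d["id"] = 82` → d = {'age': 17, 'key': 42, 'id': 82}
`d["age"] = 103` → d = {'age': 103, 'key': 42, 'id': 82}
`value = d["age"]` → value = 103
So value = 103

Answer: 103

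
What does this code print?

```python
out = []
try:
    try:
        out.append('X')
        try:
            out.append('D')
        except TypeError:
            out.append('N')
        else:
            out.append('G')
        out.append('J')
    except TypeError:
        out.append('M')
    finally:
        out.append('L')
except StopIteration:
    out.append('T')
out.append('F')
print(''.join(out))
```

Execution trace: 'X' (try body) → 'D' (inner try body, no exception) → 'G' (inner else) → 'J' (try body, no exception) → 'L' (finally) → 'F' (after the try/except). Output: XDGJLF

Answer: XDGJLF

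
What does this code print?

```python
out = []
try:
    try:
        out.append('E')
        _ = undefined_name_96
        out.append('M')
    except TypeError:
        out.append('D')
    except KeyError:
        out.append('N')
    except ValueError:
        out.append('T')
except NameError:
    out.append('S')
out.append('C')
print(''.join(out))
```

Execution trace: 'E' (try body) → 'S' (outer except NameError) → 'C' (after the try/except). Output: ESC

Answer: ESC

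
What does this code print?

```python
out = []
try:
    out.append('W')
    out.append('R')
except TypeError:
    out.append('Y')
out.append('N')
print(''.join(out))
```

Execution trace: 'W' (try body) → 'R' (try body, no exception) → 'N' (after the try/except). Output: WRN

Answer: WRN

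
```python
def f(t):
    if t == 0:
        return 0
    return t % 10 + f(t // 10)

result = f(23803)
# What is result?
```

Sum of digits of 23803: 3 + 0 + 8 + 3 + 2 = 16

Answer: 16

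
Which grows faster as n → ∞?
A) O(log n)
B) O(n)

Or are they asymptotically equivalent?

O(log n) vs O(n): Higher order terms dominate.

Answer: B) O(n) grows faster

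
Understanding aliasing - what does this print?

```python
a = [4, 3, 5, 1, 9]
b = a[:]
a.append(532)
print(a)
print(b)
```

Key concept: slice [:] creates copy.
Step by step:
`a = [4, 3, 5, 1, 9]` → a = [4, 3, 5, 1, 9]
`b = a[:]` → b = [4, 3, 5, 1, 9]
`a.append(532)` → a = [4, 3, 5, 1, 9, 532]
`print(a)` → prints [4, 3, 5, 1, 9, 532]
`print(b)` → prints [4, 3, 5, 1, 9]

Answer:
[4, 3, 5, 1, 9, 532]
[4, 3, 5, 1, 9]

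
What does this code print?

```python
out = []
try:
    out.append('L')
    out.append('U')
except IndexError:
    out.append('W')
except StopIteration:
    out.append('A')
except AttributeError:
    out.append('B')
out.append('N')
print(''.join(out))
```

Execution trace: 'L' (try body) → 'U' (try body, no exception) → 'N' (after the try/except). Output: LUN

Answer: LUN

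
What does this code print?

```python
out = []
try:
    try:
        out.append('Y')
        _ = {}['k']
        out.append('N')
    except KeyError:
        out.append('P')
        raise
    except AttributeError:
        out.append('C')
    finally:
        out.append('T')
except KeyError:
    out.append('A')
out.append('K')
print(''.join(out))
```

Execution trace: 'Y' (inner try body) → 'P' (inner except KeyError) → 'T' (inner finally) → 'A' (outer except KeyError) → 'K' (after the try/except). Output: YPTAK

Answer: YPTAK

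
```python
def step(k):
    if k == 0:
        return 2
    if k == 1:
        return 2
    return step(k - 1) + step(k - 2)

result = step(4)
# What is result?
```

Build up from base cases: step(0)=2, step(1)=2, step(2)=4, step(3)=6, step(4)=10

Answer: 10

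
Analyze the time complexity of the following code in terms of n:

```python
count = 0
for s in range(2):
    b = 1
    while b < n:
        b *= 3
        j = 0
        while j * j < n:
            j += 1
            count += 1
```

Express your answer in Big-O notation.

Each loop level contributes: 1 × log n × √n. Multiplying the contributions gives O(√n log n).

Answer: O(√n log n)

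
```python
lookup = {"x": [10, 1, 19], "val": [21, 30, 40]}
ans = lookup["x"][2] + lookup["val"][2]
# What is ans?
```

Trace:
`lookup = {"x": [10, 1, 19], "val": [21, 30, 40]}` → lookup = {'x': [10, 1, 19], 'val': [21, 30, 40]}
`ans = lookup["x"][2] + lookup["val"][2]` → ans = 59
So ans = 59

Answer: 59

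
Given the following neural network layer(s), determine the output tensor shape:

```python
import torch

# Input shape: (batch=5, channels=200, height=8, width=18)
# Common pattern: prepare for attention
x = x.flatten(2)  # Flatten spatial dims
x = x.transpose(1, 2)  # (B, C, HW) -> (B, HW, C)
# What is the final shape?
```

Input: (5, 200, 8, 18) -> after flatten(2): (5, 200, 144) -> Output: (5, 144, 200)

Answer: (5, 144, 200)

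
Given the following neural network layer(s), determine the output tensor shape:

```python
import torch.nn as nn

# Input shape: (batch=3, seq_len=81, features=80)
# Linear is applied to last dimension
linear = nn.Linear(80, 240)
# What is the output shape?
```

Input: (3, 81, 80) -> Output: (3, 81, 240)

Answer: (3, 81, 240)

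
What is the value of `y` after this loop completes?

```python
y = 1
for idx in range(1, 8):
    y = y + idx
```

Start at 1, add 1 through 7
`y` takes the values: 1 → 2 → 4 → 7 → 11 → 16 → 22 → 29

Answer: 29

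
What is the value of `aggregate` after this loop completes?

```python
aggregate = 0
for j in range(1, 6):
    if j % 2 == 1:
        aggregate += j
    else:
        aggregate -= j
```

Add odd, subtract even
`aggregate` takes the values: 0 → 1 → -1 → 2 → -2 → 3

Answer: 3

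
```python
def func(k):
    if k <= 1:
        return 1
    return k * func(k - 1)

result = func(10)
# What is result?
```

func(10) = 10 * 9 * 8 * 7 * 6 * 5 * 4 * 3 * 2 * 1 = 3628800

Answer: 3628800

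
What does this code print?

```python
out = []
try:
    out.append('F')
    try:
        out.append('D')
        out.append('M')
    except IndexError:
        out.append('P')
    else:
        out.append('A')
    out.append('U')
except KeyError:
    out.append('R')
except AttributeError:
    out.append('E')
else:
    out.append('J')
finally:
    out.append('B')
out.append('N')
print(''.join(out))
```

Execution trace: 'F' (try body) → 'D' (inner try body) → 'M' (inner try body, no exception) → 'A' (inner else) → 'U' (try body, no exception) → 'J' (else) → 'B' (finally) → 'N' (after the try/except). Output: FDMAUJBN

Answer: FDMAUJBN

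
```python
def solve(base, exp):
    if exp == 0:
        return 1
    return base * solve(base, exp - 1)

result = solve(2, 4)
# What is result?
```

solve(2, 4) = 2 * 2 * 2 * 2 = 16

Answer: 16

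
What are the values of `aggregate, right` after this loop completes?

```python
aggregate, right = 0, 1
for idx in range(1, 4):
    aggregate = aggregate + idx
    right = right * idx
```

Sum and factorial of 1 to 3
`aggregate, right` takes the values: (0, 1) → (1, 1) → (3, 1) → (3, 2) → (6, 2) → (6, 6)

Answer: 6, 6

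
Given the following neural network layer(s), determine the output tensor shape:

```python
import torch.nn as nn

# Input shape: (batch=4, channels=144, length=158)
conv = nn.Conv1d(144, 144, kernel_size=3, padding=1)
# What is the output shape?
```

Input: (4, 144, 158) -> Output: (4, 144, 158)

Answer: (4, 144, 158)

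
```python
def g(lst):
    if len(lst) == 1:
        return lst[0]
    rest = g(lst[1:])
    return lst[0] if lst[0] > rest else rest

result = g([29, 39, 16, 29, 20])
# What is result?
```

Recursive max over [29, 39, 16, 29, 20] = 39

Answer: 39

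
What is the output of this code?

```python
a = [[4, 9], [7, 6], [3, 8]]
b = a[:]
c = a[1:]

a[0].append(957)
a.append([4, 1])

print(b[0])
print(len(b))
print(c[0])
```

Key concept: slice with nested mutation.
Step by step:
`a = [[4, 9], [7, 6], [3, 8]]` → a = [[4, 9], [7, 6], [3, 8]]
`b = a[:]` → b = [[4, 9], [7, 6], [3, 8]]
`c = a[1:]` → c = [[7, 6], [3, 8]]
`a[0].append(957)` → a = [[4, 9, 957], [7, 6], [3, 8]]; b = [[4, 9, 957], [7, 6], [3, 8]]
`a.append([4, 1])` → a = [[4, 9, 957], [7, 6], [3, 8], [4, 1]]
`print(b[0])` → prints [4, 9, 957]
`print(len(b))` → prints 3
`print(c[0])` → prints [7, 6]

Answer:
[4, 9, 957]
3
[7, 6]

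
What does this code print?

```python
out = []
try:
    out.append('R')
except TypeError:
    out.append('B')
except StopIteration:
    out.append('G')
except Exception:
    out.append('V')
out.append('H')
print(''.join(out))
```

Execution trace: 'R' (try body, no exception) → 'H' (after the try/except). Output: RH

Answer: RH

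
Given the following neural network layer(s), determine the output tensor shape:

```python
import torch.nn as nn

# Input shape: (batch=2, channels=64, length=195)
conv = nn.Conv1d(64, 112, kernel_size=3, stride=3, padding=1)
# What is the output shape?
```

Input: (2, 64, 195) -> Output: (2, 112, 65)

Answer: (2, 112, 65)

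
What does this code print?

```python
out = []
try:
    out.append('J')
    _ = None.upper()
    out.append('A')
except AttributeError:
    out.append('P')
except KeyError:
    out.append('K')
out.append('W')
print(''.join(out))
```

Execution trace: 'J' (try body) → 'P' (except AttributeError) → 'W' (after the try/except). Output: JPW

Answer: JPW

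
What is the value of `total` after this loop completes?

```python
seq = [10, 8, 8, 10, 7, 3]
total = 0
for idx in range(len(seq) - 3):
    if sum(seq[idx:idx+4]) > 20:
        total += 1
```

Count windows with sum > 20
`total` takes the values: 0 → 1 → 2 → 3

Answer: 3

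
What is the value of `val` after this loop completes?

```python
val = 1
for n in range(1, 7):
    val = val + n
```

Start at 1, add 1 through 6
`val` takes the values: 1 → 2 → 4 → 7 → 11 → 16 → 22

Answer: 22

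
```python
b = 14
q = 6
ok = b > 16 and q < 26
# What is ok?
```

Trace:
`b = 14` → b = 14
`q = 6` → q = 6
`ok = b > 16 and q < 26` → ok = False
So ok = False

Answer: False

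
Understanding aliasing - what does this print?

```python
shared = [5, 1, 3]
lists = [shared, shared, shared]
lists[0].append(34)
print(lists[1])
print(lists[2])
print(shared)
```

Key concept: list of same reference.
Step by step:
`shared = [5, 1, 3]` → shared = [5, 1, 3]
`lists = [shared, shared, shared]` → lists = [[5, 1, 3], [5, 1, 3], [5, 1, 3]]
`lists[0].append(34)` → shared = [5, 1, 3, 34]; lists = [[5, 1, 3, 34], [5, 1, 3, 34], [5, 1, 3, 34]]
`print(lists[1])` → prints [5, 1, 3, 34]
`print(lists[2])` → prints [5, 1, 3, 34]
`print(shared)` → prints [5, 1, 3, 34]

Answer:
[5, 1, 3, 34]
[5, 1, 3, 34]
[5, 1, 3, 34]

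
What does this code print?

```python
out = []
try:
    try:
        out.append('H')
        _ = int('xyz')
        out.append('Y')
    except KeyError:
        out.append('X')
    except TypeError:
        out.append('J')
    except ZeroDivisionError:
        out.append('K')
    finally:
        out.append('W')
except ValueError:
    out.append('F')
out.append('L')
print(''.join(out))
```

Execution trace: 'H' (try body) → 'W' (finally) → 'F' (outer except ValueError) → 'L' (after the try/except). Output: HWFL

Answer: HWFL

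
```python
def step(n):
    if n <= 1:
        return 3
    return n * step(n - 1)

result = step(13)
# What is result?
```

step(13) = 13 * 12 * 11 * 10 * 9 * 8 * 7 * 6 * 5 * 4 * 3 * 2 * 3 = 18681062400

Answer: 18681062400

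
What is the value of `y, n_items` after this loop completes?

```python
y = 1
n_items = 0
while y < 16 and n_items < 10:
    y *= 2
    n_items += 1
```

Double until >= 16 or 10 iterations
`y, n_items` takes the values: (1, 0) → (2, 0) → (2, 1) → (4, 1) → (4, 2) → (8, 2) → (8, 3) → (16, 3) → (16, 4)

Answer: 16, 4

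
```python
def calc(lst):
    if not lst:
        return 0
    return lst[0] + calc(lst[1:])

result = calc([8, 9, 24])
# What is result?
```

8 + 9 + 24 + 0 = 41

Answer: 41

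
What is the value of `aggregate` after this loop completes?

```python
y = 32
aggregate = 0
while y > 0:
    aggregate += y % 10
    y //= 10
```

Sum digits of 32
`aggregate` takes the values: 0 → 2 → 5

Answer: 5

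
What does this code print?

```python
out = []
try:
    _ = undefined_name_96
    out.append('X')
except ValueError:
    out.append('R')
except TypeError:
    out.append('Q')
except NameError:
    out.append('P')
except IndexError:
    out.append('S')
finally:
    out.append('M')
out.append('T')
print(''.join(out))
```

Execution trace: 'P' (except NameError) → 'M' (finally) → 'T' (after the try/except). Output: PMT

Answer: PMT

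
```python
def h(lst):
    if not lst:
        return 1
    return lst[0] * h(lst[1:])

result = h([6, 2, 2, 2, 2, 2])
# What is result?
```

Product over [6, 2, 2, 2, 2, 2] = 6 * 2 * 2 * 2 * 2 * 2 = 192

Answer: 192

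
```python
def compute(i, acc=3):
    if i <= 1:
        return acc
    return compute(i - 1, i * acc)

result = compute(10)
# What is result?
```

Accumulator trace (n, acc): (10, 3) -> (9, 30) -> (8, 270) -> (7, 2160) -> (6, 15120) -> (5, 90720) -> (4, 453600) -> (3, 1814400) -> (2, 5443200) -> (1, 10886400) -> return 10886400

Answer: 10886400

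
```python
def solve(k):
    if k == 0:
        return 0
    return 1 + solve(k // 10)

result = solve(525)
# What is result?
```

Count of digits of 525: 3

Answer: 3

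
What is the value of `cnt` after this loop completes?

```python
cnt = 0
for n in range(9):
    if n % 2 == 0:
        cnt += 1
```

Count numbers divisible by 2 in range(9)
`cnt` takes the values: 0 → 1 → 2 → 3 → 4 → 5

Answer: 5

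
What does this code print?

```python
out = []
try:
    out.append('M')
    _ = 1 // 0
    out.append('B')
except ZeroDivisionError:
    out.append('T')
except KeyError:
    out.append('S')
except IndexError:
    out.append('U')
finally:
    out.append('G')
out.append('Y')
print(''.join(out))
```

Execution trace: 'M' (try body) → 'T' (except ZeroDivisionError) → 'G' (finally) → 'Y' (after the try/except). Output: MTGY

Answer: MTGY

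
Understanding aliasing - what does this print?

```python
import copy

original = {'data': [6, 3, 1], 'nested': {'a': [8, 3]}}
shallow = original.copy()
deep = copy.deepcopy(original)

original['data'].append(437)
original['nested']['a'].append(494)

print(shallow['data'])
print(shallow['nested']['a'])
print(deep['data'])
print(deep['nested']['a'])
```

Key concept: comparing shallow vs deep copy.
Step by step:
`original = {'data': [6, 3, 1], 'nested': {'a': [8, 3]}}` → original = {'data': [6, 3, 1], 'nested': {'a': [8, 3]}}
`shallow = original.copy()` → shallow = {'data': [6, 3, 1], 'nested': {'a': [8, 3]}}
`deep = copy.deepcopy(original)` → deep = {'data': [6, 3, 1], 'nested': {'a': [8, 3]}}
`original['data'].append(437)` → original = {'data': [6, 3, 1, 437], 'nested': {'a': [8, 3]}}; shallow = {'data': [6, 3, 1, 437], 'nested': {'a': [8, 3]}}
`original['nested']['a'].append(494)` → original = {'data': [6, 3, 1, 437], 'nested': {'a': [8, 3, 494]}}; shallow = {'data': [6, 3, 1, 437], 'nested': {'a': [8, 3, 494]}}
`print(shallow['data'])` → prints [6, 3, 1, 437]
`print(shallow['nested']['a'])` → prints [8, 3, 494]
`print(deep['data'])` → prints [6, 3, 1]
`print(deep['nested']['a'])` → prints [8, 3]

Answer:
[6, 3, 1, 437]
[8, 3, 494]
[6, 3, 1]
[8, 3]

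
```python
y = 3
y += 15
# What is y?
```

Trace:
`y = 3` → y = 3
`y += 15` → y = 18
So y = 18

Answer: 18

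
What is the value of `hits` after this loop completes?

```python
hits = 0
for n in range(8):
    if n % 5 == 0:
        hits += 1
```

Count numbers divisible by 5 in range(8)
`hits` takes the values: 0 → 1 → 2

Answer: 2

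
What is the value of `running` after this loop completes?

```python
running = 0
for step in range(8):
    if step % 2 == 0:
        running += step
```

Sum of even numbers 0 to 7
`running` takes the values: 0 → 2 → 6 → 12

Answer: 12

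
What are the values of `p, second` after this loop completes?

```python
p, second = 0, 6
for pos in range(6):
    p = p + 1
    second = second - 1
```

p goes 0→6, second goes 6→0
`p, second` takes the values: (0, 6) → (1, 6) → (1, 5) → (2, 5) → (2, 4) → (3, 4) → (3, 3) → (4, 3) → (4, 2) → (5, 2) → (5, 1) → (6, 1) → (6, 0)

Answer: 6, 0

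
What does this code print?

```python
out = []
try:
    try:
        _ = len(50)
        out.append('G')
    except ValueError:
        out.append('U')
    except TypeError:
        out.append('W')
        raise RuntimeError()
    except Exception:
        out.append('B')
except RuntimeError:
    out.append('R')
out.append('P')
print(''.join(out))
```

Execution trace: 'W' (inner except TypeError) → 'R' (outer except RuntimeError) → 'P' (after the try/except). Output: WRP

Answer: WRP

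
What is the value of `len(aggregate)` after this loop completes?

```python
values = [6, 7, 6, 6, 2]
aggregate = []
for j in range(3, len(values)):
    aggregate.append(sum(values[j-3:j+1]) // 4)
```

Number of 4-element averages
`aggregate` takes the values: [] → [6] → [6, 5]
So `len(aggregate)` = 2

Answer: 2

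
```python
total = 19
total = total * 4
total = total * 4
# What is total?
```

Trace:
`total = 19` → total = 19
`total = total * 4` → total = 76
`total = total * 4` → total = 304
So total = 304

Answer: 304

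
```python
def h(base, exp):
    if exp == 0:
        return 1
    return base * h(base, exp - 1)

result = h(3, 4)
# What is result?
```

h(3, 4) = 3 * 3 * 3 * 3 = 81

Answer: 81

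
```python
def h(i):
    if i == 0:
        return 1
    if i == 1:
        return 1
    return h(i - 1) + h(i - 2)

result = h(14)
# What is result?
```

Build up from base cases: h(0)=1, h(1)=1, h(2)=2, h(3)=3, h(4)=5, h(5)=8, h(6)=13, ..., h(14)=610

Answer: 610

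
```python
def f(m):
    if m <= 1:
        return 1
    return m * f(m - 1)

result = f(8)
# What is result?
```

f(8) = 8 * 7 * 6 * 5 * 4 * 3 * 2 * 1 = 40320

Answer: 40320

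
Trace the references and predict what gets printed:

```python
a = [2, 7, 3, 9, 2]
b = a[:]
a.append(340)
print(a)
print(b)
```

Key concept: slice [:] creates copy.
Step by step:
`a = [2, 7, 3, 9, 2]` → a = [2, 7, 3, 9, 2]
`b = a[:]` → b = [2, 7, 3, 9, 2]
`a.append(340)` → a = [2, 7, 3, 9, 2, 340]
`print(a)` → prints [2, 7, 3, 9, 2, 340]
`print(b)` → prints [2, 7, 3, 9, 2]

Answer:
[2, 7, 3, 9, 2, 340]
[2, 7, 3, 9, 2]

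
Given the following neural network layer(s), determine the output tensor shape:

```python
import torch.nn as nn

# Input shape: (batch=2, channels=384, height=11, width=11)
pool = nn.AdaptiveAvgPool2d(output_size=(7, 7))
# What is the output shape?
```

Input: (2, 384, 11, 11) -> Output: (2, 384, 7, 7)

Answer: (2, 384, 7, 7)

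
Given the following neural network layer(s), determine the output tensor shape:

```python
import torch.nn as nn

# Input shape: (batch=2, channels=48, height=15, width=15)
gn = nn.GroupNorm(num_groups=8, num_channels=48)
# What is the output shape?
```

Input: (2, 48, 15, 15) -> Output: (2, 48, 15, 15)

Answer: (2, 48, 15, 15)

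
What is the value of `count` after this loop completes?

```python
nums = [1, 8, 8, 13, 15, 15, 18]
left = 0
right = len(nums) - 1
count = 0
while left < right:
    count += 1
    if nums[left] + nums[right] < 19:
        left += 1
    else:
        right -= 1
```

Steps to find pair summing to 19
`count` takes the values: 0 → 1 → 2 → 3 → 4 → 5 → 6

Answer: 6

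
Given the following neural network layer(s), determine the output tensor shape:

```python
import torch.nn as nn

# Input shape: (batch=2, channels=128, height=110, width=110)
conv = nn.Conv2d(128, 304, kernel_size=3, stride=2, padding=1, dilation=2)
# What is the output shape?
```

Input: (2, 128, 110, 110) -> Output: (2, 304, 54, 54)

Answer: (2, 304, 54, 54)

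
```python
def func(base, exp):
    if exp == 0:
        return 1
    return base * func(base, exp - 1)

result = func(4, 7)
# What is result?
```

func(4, 7) = 4 * 4 * 4 * 4 * 4 * 4 * 4 = 16384

Answer: 16384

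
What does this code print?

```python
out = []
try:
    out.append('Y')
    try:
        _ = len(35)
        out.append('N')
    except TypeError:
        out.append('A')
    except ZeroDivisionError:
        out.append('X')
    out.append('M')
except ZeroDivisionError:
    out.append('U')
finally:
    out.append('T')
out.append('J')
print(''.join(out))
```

Execution trace: 'Y' (try body) → 'A' (inner except TypeError) → 'M' (try body, no exception) → 'T' (finally) → 'J' (after the try/except). Output: YAMTJ

Answer: YAMTJ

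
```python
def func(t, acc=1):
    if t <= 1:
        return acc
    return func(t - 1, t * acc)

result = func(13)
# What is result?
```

Accumulator trace (n, acc): (13, 1) -> (12, 13) -> (11, 156) -> (10, 1716) -> (9, 17160) -> (8, 154440) -> (7, 1235520) -> (6, 8648640) -> (5, 51891840) -> (4, 259459200) -> (3, 1037836800) -> (2, 3113510400) -> (1, 6227020800) -> return 6227020800

Answer: 6227020800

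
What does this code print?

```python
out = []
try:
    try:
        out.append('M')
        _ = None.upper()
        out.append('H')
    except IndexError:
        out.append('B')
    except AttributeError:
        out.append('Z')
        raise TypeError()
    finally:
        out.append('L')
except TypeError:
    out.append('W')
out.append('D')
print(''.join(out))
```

Execution trace: 'M' (inner try body) → 'Z' (inner except AttributeError) → 'L' (inner finally) → 'W' (outer except TypeError) → 'D' (after the try/except). Output: MZLWD

Answer: MZLWD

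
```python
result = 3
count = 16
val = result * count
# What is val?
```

Trace:
`result = 3` → result = 3
`count = 16` → count = 16
`val = result * count` → val = 48
So val = 48

Answer: 48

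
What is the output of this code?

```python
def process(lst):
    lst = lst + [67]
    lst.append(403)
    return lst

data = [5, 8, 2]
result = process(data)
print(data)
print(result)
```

Key concept: rebinding parameter vs mutation.
Step by step:
`data = [5, 8, 2]` → data = [5, 8, 2]
`result = process(data)` → result = [5, 8, 2, 67, 403]
`print(data)` → prints [5, 8, 2]
`print(result)` → prints [5, 8, 2, 67, 403]

Answer:
[5, 8, 2]
[5, 8, 2, 67, 403]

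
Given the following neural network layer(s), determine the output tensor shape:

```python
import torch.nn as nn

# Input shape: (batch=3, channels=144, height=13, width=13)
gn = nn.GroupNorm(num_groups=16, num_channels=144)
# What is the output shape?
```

Input: (3, 144, 13, 13) -> Output: (3, 144, 13, 13)

Answer: (3, 144, 13, 13)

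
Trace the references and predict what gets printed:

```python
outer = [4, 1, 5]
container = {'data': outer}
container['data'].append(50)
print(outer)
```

Key concept: dict holds reference to list.
Step by step:
`outer = [4, 1, 5]` → outer = [4, 1, 5]
`container = {'data': outer}` → container = {'data': [4, 1, 5]}
`container['data'].append(50)` → outer = [4, 1, 5, 50]; container = {'data': [4, 1, 5, 50]}
`print(outer)` → prints [4, 1, 5, 50]

Answer: [4, 1, 5, 50]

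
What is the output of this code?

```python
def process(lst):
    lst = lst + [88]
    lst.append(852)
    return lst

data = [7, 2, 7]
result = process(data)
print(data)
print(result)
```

Key concept: rebinding parameter vs mutation.
Step by step:
`data = [7, 2, 7]` → data = [7, 2, 7]
`result = process(data)` → result = [7, 2, 7, 88, 852]
`print(data)` → prints [7, 2, 7]
`print(result)` → prints [7, 2, 7, 88, 852]

Answer:
[7, 2, 7]
[7, 2, 7, 88, 852]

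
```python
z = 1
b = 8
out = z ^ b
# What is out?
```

Trace:
`z = 1` → z = 1
`b = 8` → b = 8
`out = z ^ b` → out = 9
So out = 9

Answer: 9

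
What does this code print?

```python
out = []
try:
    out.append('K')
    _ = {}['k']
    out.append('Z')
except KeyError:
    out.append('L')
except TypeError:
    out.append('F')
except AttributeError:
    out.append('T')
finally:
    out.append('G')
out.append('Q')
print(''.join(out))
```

Execution trace: 'K' (try body) → 'L' (except KeyError) → 'G' (finally) → 'Q' (after the try/except). Output: KLGQ

Answer: KLGQ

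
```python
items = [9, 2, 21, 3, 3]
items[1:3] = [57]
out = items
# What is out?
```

Trace:
`items = [9, 2, 21, 3, 3]` → items = [9, 2, 21, 3, 3]
`items[1:3] = [57]` → items = [9, 57, 3, 3]
`out = items` → out = [9, 57, 3, 3]
So out = [9, 57, 3, 3]

Answer: [9, 57, 3, 3]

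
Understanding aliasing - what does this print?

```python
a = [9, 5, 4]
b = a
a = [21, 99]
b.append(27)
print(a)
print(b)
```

Key concept: rebinding vs mutation: a is rebound to a new list, b still points at the original.
Step by step:
`a = [9, 5, 4]` → a = [9, 5, 4]
`b = a` → b = [9, 5, 4] (same object as a)
`a = [21, 99]` → a = [21, 99]
`b.append(27)` → b = [9, 5, 4, 27]
`print(a)` → prints [21, 99]
`print(b)` → prints [9, 5, 4, 27]

Answer:
[21, 99]
[9, 5, 4, 27]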